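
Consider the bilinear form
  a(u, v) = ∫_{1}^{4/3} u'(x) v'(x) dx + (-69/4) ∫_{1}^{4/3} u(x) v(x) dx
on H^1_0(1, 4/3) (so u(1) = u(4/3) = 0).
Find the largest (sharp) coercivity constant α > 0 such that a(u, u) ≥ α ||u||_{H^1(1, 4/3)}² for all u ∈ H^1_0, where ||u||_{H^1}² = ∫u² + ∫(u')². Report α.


α = 3*(-23 + 12*π^2)/(4*(1 + 9*π^2))

Coercivity of a(·,·) on H^1_0(1, 4/3) means a(u, u) ≥ α ||u||_{H^1}² for every u ∈ H^1_0.
The interval has length L = 1/3, and Poincaré/coercivity depend only on L. Here a(u, u) = ∫(u')² + (-69/4)·∫u².
Here c = -69/4 < 0 with |c| < (π/L)² = 9*π^2, so coercivity still holds. The condition a(u,u) ≥ α||u||_{H^1}² reads (1−α)∫(u')² ≥ (α−c)∫u². Any admissible α is ≤ 1 (rapidly oscillating u have ∫u²/∫(u')² → 0), and α = 1 would force 0 ≥ (1−c)∫u², impossible since c < 1; so 1−α > 0. By the sharp Poincaré inequality on H^1_0 of an interval of length L, ∫(u')² ≥ (π/L)²∫u² with equality for the first sine mode sin(π(x−x₀)/L) (x₀ the left endpoint), so the inequality holds for all u iff (1−α)(π/L)² ≥ α − c, i.e. α ≤ ((π/L)² + c)/((π/L)² + 1) = (1 + c(L/π)²)/(1 + (L/π)²). (Direct route, valid since c ≤ 0: Poincaré gives c∫u² ≥ c(L/π)²∫(u')², so a(u,u) ≥ (1 + c(L/π)²)∫(u')², while ||u||_{H^1}² ≤ (1 + (L/π)²)∫(u')²; dividing yields the same α.) With (π/L)² = 9*π^2 and c = -69/4, the largest admissible constant is α = ((π/L)² + c)/((π/L)² + 1).
Simplifying, α = 3*(-23 + 12*π^2)/(4*(1 + 9*π^2)).


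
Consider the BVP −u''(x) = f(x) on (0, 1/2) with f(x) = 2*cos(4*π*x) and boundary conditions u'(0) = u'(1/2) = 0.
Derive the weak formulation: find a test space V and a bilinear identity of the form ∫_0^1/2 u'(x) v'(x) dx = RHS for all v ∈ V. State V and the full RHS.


V = H^1(0, 1/2) (no boundary constraint on v; u is determined up to an additive constant); weak form: ∫_0^1/2 u'v' dx = ∫_0^1/2 (2*cos(4*π*x)) v dx for all v ∈ V.

Multiply both sides by a test function v and integrate from 0 to 1/2:
  ∫_0^1/2 −u''(x) v(x) dx = ∫_0^1/2 f(x) v(x) dx.
Integrate the LHS by parts once:
  ∫_0^1/2 −u'' v dx = −[u'(x) v(x)]_0^1/2 + ∫_0^1/2 u'(x) v'(x) dx.
Thus ∫_0^1/2 u'(x) v'(x) dx = ∫_0^1/2 f(x) v(x) dx + [u'(x) v(x)]_0^1/2.
Choose V so that boundary terms are either known or forced to vanish.
u has homogeneous Neumann: u'(0) = u'(1/2) = 0. So [u' v]_0^1/2 = 0·v(1/2) − 0·v(0) = 0 for any v; take V = H^1(0, 1/2).
Weak formulation: find u (satisfying any essential BC) such that ∫_0^1/2 u'(x) v'(x) dx = ∫_0^1/2 f v dx for all v ∈ V (homogeneous Neumann, so boundary terms vanish).
Substituting f(x) = 2*cos(4*π*x), the right-hand side is ∫_0^1/2 (2*cos(4*π*x)) v dx.
Compatibility check (pure Neumann): taking v ≡ 1 ∈ V gives 0 = ∫_0^1/2 f dx + (0) − (0), i.e. ∫_0^1/2 f dx must equal u'(0) − u'(1/2) = 0. Indeed ∫_0^1/2 (2*cos(4*π*x)) dx = 0, so the data are compatible. The solution is then unique only up to an additive constant (fix it e.g. by requiring ∫_0^1/2 u dx = 0).


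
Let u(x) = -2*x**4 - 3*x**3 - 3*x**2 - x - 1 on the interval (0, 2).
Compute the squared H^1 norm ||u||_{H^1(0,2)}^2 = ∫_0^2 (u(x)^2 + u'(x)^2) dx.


||u||_{H^1}^2 = 1867816/315

The H^1 norm (squared) on an interval (0, L) is
  ||u||_{H^1}^2 = ∫_0^L u(x)^2 dx + ∫_0^L u'(x)^2 dx.
Compute u'(x) = -8*x**3 - 9*x**2 - 6*x - 1.
Then u(x)^2 = 4*x**8 + 12*x**7 + 21*x**6 + 22*x**5 + 19*x**4 + 12*x**3 + 7*x**2 + 2*x + 1 and u'(x)^2 = 64*x**6 + 144*x**5 + 177*x**4 + 124*x**3 + 54*x**2 + 12*x + 1.
Integrate each monomial from 0 to 2 using ∫_0^2 c·x^n dx = c·2^(n+1)/(n+1):
  ∫_0^2 u(x)^2 dx = ∫_0^2 (4*x^8 + 12*x^7 + 21*x^6 + 22*x^5 + 19*x^4 + 12*x^3 + 7*x^2 + 2*x + 1) dx. Term by term:
    ∫_0^2 4*x^8 dx = 2048/9;  ∫_0^2 12*x^7 dx = 384;  ∫_0^2 21*x^6 dx = 384;
    ∫_0^2 22*x^5 dx = 704/3;  ∫_0^2 19*x^4 dx = 608/5;  ∫_0^2 12*x^3 dx = 48;
    ∫_0^2 7*x^2 dx = 56/3;  ∫_0^2 2*x dx = 4;  ∫_0^2 1 dx = 2.
  Sum: 2048/9 + 384 + 384 + 704/3 + 608/5 + 48 + 56/3 + 4 + 2 = 64102/45.
  ∫_0^2 u'(x)^2 dx = ∫_0^2 (64*x^6 + 144*x^5 + 177*x^4 + 124*x^3 + 54*x^2 + 12*x + 1) dx. Term by term:
    ∫_0^2 64*x^6 dx = 8192/7;  ∫_0^2 144*x^5 dx = 1536;  ∫_0^2 177*x^4 dx = 5664/5;
    ∫_0^2 124*x^3 dx = 496;  ∫_0^2 54*x^2 dx = 144;  ∫_0^2 12*x dx = 24;
    ∫_0^2 1 dx = 2.
  Sum: 8192/7 + 1536 + 5664/5 + 496 + 144 + 24 + 2 = 157678/35.
Adding: ||u||_{H^1}^2 = 64102/45 + 157678/35 = 1867816/315.


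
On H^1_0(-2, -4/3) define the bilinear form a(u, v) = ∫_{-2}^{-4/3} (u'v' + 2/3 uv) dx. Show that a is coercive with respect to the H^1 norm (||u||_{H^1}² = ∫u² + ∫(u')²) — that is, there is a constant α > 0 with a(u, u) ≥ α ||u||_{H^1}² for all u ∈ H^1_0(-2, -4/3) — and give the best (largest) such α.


α = (8 + 27*π^2)/(3*(4 + 9*π^2))

Coercivity of a(·,·) on H^1_0(-2, -4/3) means a(u, u) ≥ α ||u||_{H^1}² for every u ∈ H^1_0.
The interval has length L = 2/3, and Poincaré/coercivity depend only on L. Here a(u, u) = ∫(u')² + (2/3)·∫u².
Here 0 < c = 2/3 < 1. The condition a(u,u) ≥ α||u||_{H^1}² reads (1−α)∫(u')² ≥ (α−c)∫u². Any admissible α is ≤ 1 (rapidly oscillating u have ∫u²/∫(u')² → 0), and α = 1 would force 0 ≥ (1−c)∫u², impossible since c < 1; so 1−α > 0. By the sharp Poincaré inequality on H^1_0 of an interval of length L, ∫(u')² ≥ (π/L)²∫u² with equality for the first sine mode sin(π(x−x₀)/L) (x₀ the left endpoint), so the inequality holds for all u iff (1−α)(π/L)² ≥ α − c, i.e. α ≤ ((π/L)² + c)/((π/L)² + 1) = (1 + c(L/π)²)/(1 + (L/π)²). With (π/L)² = 9*π^2/4 and c = 2/3, the largest admissible constant is α = ((π/L)² + c)/((π/L)² + 1).
Simplifying, α = (8 + 27*π^2)/(3*(4 + 9*π^2)).


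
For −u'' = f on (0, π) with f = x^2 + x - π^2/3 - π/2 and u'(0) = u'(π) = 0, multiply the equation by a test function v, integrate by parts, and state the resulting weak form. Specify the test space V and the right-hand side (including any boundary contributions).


V = H^1(0, π) (no boundary constraint on v; u is determined up to an additive constant); weak form: ∫_0^π u'v' dx = ∫_0^π (x^2 + x - π^2/3 - π/2) v dx for all v ∈ V.

Multiply both sides by a test function v and integrate from 0 to π:
  ∫_0^π −u''(x) v(x) dx = ∫_0^π f(x) v(x) dx.
Integrate the LHS by parts once:
  ∫_0^π −u'' v dx = −[u'(x) v(x)]_0^π + ∫_0^π u'(x) v'(x) dx.
Thus ∫_0^π u'(x) v'(x) dx = ∫_0^π f(x) v(x) dx + [u'(x) v(x)]_0^π.
Choose V so that boundary terms are either known or forced to vanish.
u has homogeneous Neumann: u'(0) = u'(π) = 0. So [u' v]_0^π = 0·v(π) − 0·v(0) = 0 for any v; take V = H^1(0, π).
Weak formulation: find u (satisfying any essential BC) such that ∫_0^π u'(x) v'(x) dx = ∫_0^π f v dx for all v ∈ V (homogeneous Neumann, so boundary terms vanish).
Substituting f(x) = x^2 + x - π^2/3 - π/2, the right-hand side is ∫_0^π (x^2 + x - π^2/3 - π/2) v dx.
Compatibility check (pure Neumann): taking v ≡ 1 ∈ V gives 0 = ∫_0^π f dx + (0) − (0), i.e. ∫_0^π f dx must equal u'(0) − u'(π) = 0. Indeed ∫_0^π (x^2 + x - π^2/3 - π/2) dx = 0, so the data are compatible. The solution is then unique only up to an additive constant (fix it e.g. by requiring ∫_0^π u dx = 0).


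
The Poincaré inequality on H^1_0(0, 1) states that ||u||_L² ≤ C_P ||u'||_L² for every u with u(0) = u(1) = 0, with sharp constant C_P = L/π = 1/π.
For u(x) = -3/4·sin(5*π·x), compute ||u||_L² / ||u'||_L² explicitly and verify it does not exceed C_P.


||u||_L² / ||u'||_L² = 1/(5*π) < C_P = 1/π.

u(x) = -3/4·sin(5*π·x), so u'(x) = -15*π*cos(5*π*x)/4.
Writing u(x) = A·sin(kπx/L) with A = -3/4 and k = 5, use ∫_0^L sin²(kπx/L) dx = L/2 and ∫_0^L cos²(kπx/L) dx = L/2.
u² = 9/16·sin²(5*π·x) and (u')² = 225*π^2/16·cos²(5*π·x), and each of sin², cos² integrates to L/2 = 1/2 over (0, 1).
∫_0^1 u² dx = 9/32, so ||u||_L² = 3*sqrt(2)/8.
∫_0^1 (u')² dx = 225*π^2/32, so ||u'||_L² = 15*sqrt(2)*π/8.
Ratio ||u||_L² / ||u'||_L² = 1/(5*π).
Sharp Poincaré constant on H^1_0(0, 1) is C_P = L/π = 1/π, achieved by sin(π·x).
This is the k = 5 harmonic; the ratio L/(kπ) is strictly less than C_P = L/π, consistent with the sharp inequality ||u||_L² ≤ C_P ||u'||_L².


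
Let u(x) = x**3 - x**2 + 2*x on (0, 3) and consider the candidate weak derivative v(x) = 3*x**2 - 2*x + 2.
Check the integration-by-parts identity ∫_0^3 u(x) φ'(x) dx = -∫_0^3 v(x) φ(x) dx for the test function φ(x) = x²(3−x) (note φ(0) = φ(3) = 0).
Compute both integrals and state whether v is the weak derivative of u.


LHS = -621/10, RHS = -621/10. Yes, v = u' weakly.

u(x) = x**3 - x**2 + 2*x, classical derivative u'(x) = 3*x**2 - 2*x + 2.
φ(x) = x²(3−x), so φ'(x) = 3*x*(2 - x).
Note φ(0) = φ(3) = 0, so the boundary term u·φ vanishes.
LHS = ∫_0^3 u(x) φ'(x) dx = ∫_0^3 (-3*x^5 + 9*x^4 - 12*x^3 + 12*x^2) dx. Term by term:
  ∫_0^3 -3*x^5 dx = -729/2;  ∫_0^3 9*x^4 dx = 2187/5;  ∫_0^3 -12*x^3 dx = -243;
  ∫_0^3 12*x^2 dx = 108.
Sum: -729/2 + 2187/5 − 243 + 108 = -621/10.
So LHS = -621/10.
∫_0^3 v(x) φ(x) dx = ∫_0^3 (-3*x^5 + 11*x^4 - 8*x^3 + 6*x^2) dx. Term by term:
  ∫_0^3 -3*x^5 dx = -729/2;  ∫_0^3 11*x^4 dx = 2673/5;  ∫_0^3 -8*x^3 dx = -162;
  ∫_0^3 6*x^2 dx = 54.
Sum: -729/2 + 2673/5 − 162 + 54 = 621/10.
So RHS = -∫_0^3 v(x) φ(x) dx = -621/10.
LHS = RHS, so the identity holds for this test φ.
Moreover u is smooth here and v(x) = u'(x) = 3*x**2 - 2*x + 2 pointwise, so the identity holds for every test function. Hence v is the weak derivative of u.


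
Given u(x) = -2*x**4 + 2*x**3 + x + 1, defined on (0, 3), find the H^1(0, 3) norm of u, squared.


||u||_{H^1}^2 = 452226/35

The H^1 norm (squared) on an interval (0, L) is
  ||u||_{H^1}^2 = ∫_0^L u(x)^2 dx + ∫_0^L u'(x)^2 dx.
Compute u'(x) = -8*x**3 + 6*x**2 + 1.
Then u(x)^2 = 4*x**8 - 8*x**7 + 4*x**6 - 4*x**5 + 4*x**3 + x**2 + 2*x + 1 and u'(x)^2 = 64*x**6 - 96*x**5 + 36*x**4 - 16*x**3 + 12*x**2 + 1.
Integrate each monomial from 0 to 3 using ∫_0^3 c·x^n dx = c·3^(n+1)/(n+1):
  ∫_0^3 u(x)^2 dx = ∫_0^3 (4*x^8 - 8*x^7 + 4*x^6 - 4*x^5 + 4*x^3 + x^2 + 2*x + 1) dx. Term by term:
    ∫_0^3 4*x^8 dx = 8748;  ∫_0^3 -8*x^7 dx = -6561;  ∫_0^3 4*x^6 dx = 8748/7;
    ∫_0^3 -4*x^5 dx = -486;  ∫_0^3 4*x^3 dx = 81;  ∫_0^3 x^2 dx = 9;
    ∫_0^3 2*x dx = 9;  ∫_0^3 1 dx = 3.
  Sum: 8748 − 6561 + 8748/7 − 486 + 81 + 9 + 9 + 3 = 21369/7.
  ∫_0^3 u'(x)^2 dx = ∫_0^3 (64*x^6 - 96*x^5 + 36*x^4 - 16*x^3 + 12*x^2 + 1) dx. Term by term:
    ∫_0^3 64*x^6 dx = 139968/7;  ∫_0^3 -96*x^5 dx = -11664;  ∫_0^3 36*x^4 dx = 8748/5;
    ∫_0^3 -16*x^3 dx = -324;  ∫_0^3 12*x^2 dx = 108;  ∫_0^3 1 dx = 3.
  Sum: 139968/7 − 11664 + 8748/5 − 324 + 108 + 3 = 345381/35.
Adding: ||u||_{H^1}^2 = 21369/7 + 345381/35 = 452226/35.


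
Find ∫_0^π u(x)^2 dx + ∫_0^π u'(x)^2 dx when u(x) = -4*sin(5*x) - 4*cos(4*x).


||u||_{H^1(0,π)}^2 = 5440/9 + 344*π

u'(x) = 16*sin(4*x) - 20*cos(5*x).
Expand u² and (u')² and integrate term by term on (0, π), using: for integers n ≥ 1, ∫_0^π sin²(nx) dx = ∫_0^π cos²(nx) dx = π/2; for n ≠ n', ∫_0^π sin(nx)sin(n'x) dx = ∫_0^π cos(nx)cos(n'x) dx = 0; and by product-to-sum, ∫_0^π sin(nx)cos(n'x) dx = ½∫_0^π [sin((n+n')x) + sin((n−n')x)] dx, which is 0 when n+n' is even and 2n/(n²−n'²) when n+n' is odd (it need not vanish on (0, π)).
  u² squared terms: (-4)²·∫cos(4x)² dx = 16·π/2 = 8*π;  (-4)²·∫sin(5x)² dx = 16·π/2 = 8*π.
  u² cross terms: 2·(-4)·(-4)·∫cos(4x)·sin(5x) dx = 32·(10/9) = 320/9.
  So ∫_0^π u² dx = 8*π + 8*π + 320/9 = 320/9 + 16*π.
  (u')² squared terms: (-20)²·∫cos(5x)² dx = 400·π/2 = 200*π;  (16)²·∫sin(4x)² dx = 256·π/2 = 128*π.
  (u')² cross terms: 2·(-20)·(16)·∫cos(5x)·sin(4x) dx = -640·(-8/9) = 5120/9.
  So ∫_0^π (u')² dx = 200*π + 128*π + 5120/9 = 5120/9 + 328*π.
||u||_{H^1}^2 = (320/9 + 16*π) + (5120/9 + 328*π) = 5440/9 + 344*π.


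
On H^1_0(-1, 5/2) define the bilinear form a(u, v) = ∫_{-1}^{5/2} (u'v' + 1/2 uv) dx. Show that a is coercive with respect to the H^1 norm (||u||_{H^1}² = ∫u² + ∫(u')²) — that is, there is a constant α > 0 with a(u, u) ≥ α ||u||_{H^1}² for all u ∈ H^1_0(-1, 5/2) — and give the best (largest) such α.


α = (49 + 8*π^2)/(2*(4*π^2 + 49))

Coercivity of a(·,·) on H^1_0(-1, 5/2) means a(u, u) ≥ α ||u||_{H^1}² for every u ∈ H^1_0.
The interval has length L = 7/2, and Poincaré/coercivity depend only on L. Here a(u, u) = ∫(u')² + (1/2)·∫u².
Here 0 < c = 1/2 < 1. The condition a(u,u) ≥ α||u||_{H^1}² reads (1−α)∫(u')² ≥ (α−c)∫u². Any admissible α is ≤ 1 (rapidly oscillating u have ∫u²/∫(u')² → 0), and α = 1 would force 0 ≥ (1−c)∫u², impossible since c < 1; so 1−α > 0. By the sharp Poincaré inequality on H^1_0 of an interval of length L, ∫(u')² ≥ (π/L)²∫u² with equality for the first sine mode sin(π(x−x₀)/L) (x₀ the left endpoint), so the inequality holds for all u iff (1−α)(π/L)² ≥ α − c, i.e. α ≤ ((π/L)² + c)/((π/L)² + 1) = (1 + c(L/π)²)/(1 + (L/π)²). With (π/L)² = 4*π^2/49 and c = 1/2, the largest admissible constant is α = ((π/L)² + c)/((π/L)² + 1).
Simplifying, α = (49 + 8*π^2)/(2*(4*π^2 + 49)).


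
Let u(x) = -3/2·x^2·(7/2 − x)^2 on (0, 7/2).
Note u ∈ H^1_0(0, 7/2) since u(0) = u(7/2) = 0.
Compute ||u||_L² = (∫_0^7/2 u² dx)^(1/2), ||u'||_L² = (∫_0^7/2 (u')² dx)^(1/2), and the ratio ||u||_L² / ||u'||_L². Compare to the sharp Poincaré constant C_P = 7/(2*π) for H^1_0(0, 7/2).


||u||_L² / ||u'||_L² = 7*sqrt(3)/12 < C_P = 7/(2*π).

u(x) = -3/2·x^2·(7/2 − x)^2, so u'(x) = 3*x*(-8*x^2 + 42*x - 49)/4.
u(x) = -3/2·x^2·(7/2 − x)^2 vanishes at x = 0 and x = 7/2, so u ∈ H^1_0(0, 7/2). Differentiate via the product rule and integrate the resulting polynomials term by term.
  ∫_0^7/2 u² dx = ∫_0^7/2 (9*x^8/4 - 63*x^7/2 + 1323*x^6/8 - 3087*x^5/8 + 21609*x^4/64) dx. Term by term:
    ∫_0^7/2 9*x^8/4 dx = 40353607/2048;  ∫_0^7/2 -63*x^7/2 dx = -363182463/4096;  ∫_0^7/2 1323*x^6/8 dx = 155649627/1024;
    ∫_0^7/2 -3087*x^5/8 dx = -121060821/1024;  ∫_0^7/2 21609*x^4/64 dx = 363182463/10240.
  Sum: 40353607/2048 − 363182463/4096 + 155649627/1024 − 121060821/1024 + 363182463/10240 = 5764801/20480.
  ∫_0^7/2 (u')² dx = ∫_0^7/2 (36*x^6 - 378*x^5 + 5733*x^4/4 - 9261*x^3/4 + 21609*x^2/16) dx. Term by term:
    ∫_0^7/2 36*x^6 dx = 1058841/32;  ∫_0^7/2 -378*x^5 dx = -7411887/64;  ∫_0^7/2 5733*x^4/4 dx = 96354531/640;
    ∫_0^7/2 -9261*x^3/4 dx = -22235661/256;  ∫_0^7/2 21609*x^2/16 dx = 2470629/128.
  Sum: 1058841/32 − 7411887/64 + 96354531/640 − 22235661/256 + 2470629/128 = 352947/1280.
∫_0^7/2 u² dx = 5764801/20480, so ||u||_L² = 2401*sqrt(5)/320.
∫_0^7/2 (u')² dx = 352947/1280, so ||u'||_L² = 343*sqrt(15)/80.
Ratio ||u||_L² / ||u'||_L² = 7*sqrt(3)/12.
Sharp Poincaré constant on H^1_0(0, 7/2) is C_P = L/π = 7/(2*π), achieved by sin(2*π/7·x).
A polynomial bump cannot attain the sharp Poincaré constant (only the first sine eigenfunction does), so the ratio is strictly less than C_P, consistent with ||u||_L² ≤ C_P ||u'||_L².


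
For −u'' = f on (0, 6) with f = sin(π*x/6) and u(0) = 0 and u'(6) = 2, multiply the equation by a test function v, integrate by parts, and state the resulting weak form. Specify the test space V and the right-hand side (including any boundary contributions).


V = {v ∈ H^1(0, 6) : v(0) = 0} (test functions vanish at x = 0 where u is specified); weak form: ∫_0^6 u'v' dx = ∫_0^6 (sin(π*x/6)) v dx + 2·v(6) for all v ∈ V.

Multiply both sides by a test function v and integrate from 0 to 6:
  ∫_0^6 −u''(x) v(x) dx = ∫_0^6 f(x) v(x) dx.
Integrate the LHS by parts once:
  ∫_0^6 −u'' v dx = −[u'(x) v(x)]_0^6 + ∫_0^6 u'(x) v'(x) dx.
Thus ∫_0^6 u'(x) v'(x) dx = ∫_0^6 f(x) v(x) dx + [u'(x) v(x)]_0^6.
Choose V so that boundary terms are either known or forced to vanish.
Mixed BC: u(0) = 0 (Dirichlet) and u'(6) = 2 (Neumann). Define V = {v ∈ H^1(0, 6) : v(0) = 0}. Then [u' v]_0^6 = u'(6)·v(6) − u'(0)·0 = 2·v(6).
Weak formulation: find u (satisfying any essential BC) such that ∫_0^6 u'(x) v'(x) dx = ∫_0^6 f v dx + 2·v(6) for all v ∈ V (Dirichlet at 0 absorbed into V; Neumann datum at x = 6 contributes the boundary term).
Substituting f(x) = sin(π*x/6), the right-hand side is ∫_0^6 (sin(π*x/6)) v dx + 2·v(6).


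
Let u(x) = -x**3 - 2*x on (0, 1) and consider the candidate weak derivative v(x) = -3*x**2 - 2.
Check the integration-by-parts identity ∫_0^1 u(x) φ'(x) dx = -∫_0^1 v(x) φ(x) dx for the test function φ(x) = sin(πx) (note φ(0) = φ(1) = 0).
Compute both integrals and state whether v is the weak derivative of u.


LHS = -12/π^3 + 7/π, RHS = -12/π^3 + 7/π. Yes, v = u' weakly.

u(x) = -x**3 - 2*x, classical derivative u'(x) = -3*x**2 - 2.
φ(x) = sin(πx), so φ'(x) = π*cos(π*x).
Note φ(0) = φ(1) = 0, so the boundary term u·φ vanishes.
LHS = ∫_0^1 u(x) φ'(x) dx = ∫_0^1 (-π*x^3*cos(π*x) - 2*π*x*cos(π*x)) dx. Term by term:
  ∫_0^1 -π*x^3*cos(π*x) dx = -12/π^3 + 3/π;  ∫_0^1 -2*π*x*cos(π*x) dx = 4/π.
Sum: -12/π^3 + 3/π + 4/π = -12/π^3 + 7/π.
So LHS = -12/π^3 + 7/π.
∫_0^1 v(x) φ(x) dx = ∫_0^1 (-3*x^2*sin(π*x) - 2*sin(π*x)) dx. Term by term:
  ∫_0^1 -2*sin(π*x) dx = -4/π;  ∫_0^1 -3*x^2*sin(π*x) dx = -3/π + 12/π^3.
Sum: -4/π + -3/π + 12/π^3 = -7/π + 12/π^3.
So RHS = -∫_0^1 v(x) φ(x) dx = -12/π^3 + 7/π.
LHS = RHS, so the identity holds for this test φ.
Moreover u is smooth here and v(x) = u'(x) = -3*x**2 - 2 pointwise, so the identity holds for every test function. Hence v is the weak derivative of u.


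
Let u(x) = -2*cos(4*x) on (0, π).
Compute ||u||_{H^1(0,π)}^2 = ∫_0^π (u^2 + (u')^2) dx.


||u||_{H^1(0,π)}^2 = 34*π

u'(x) = 8*sin(4*x).
Expand u² and (u')² and integrate term by term on (0, π), using: for integers n ≥ 1, ∫_0^π sin²(nx) dx = ∫_0^π cos²(nx) dx = π/2; for n ≠ n', ∫_0^π sin(nx)sin(n'x) dx = ∫_0^π cos(nx)cos(n'x) dx = 0; and by product-to-sum, ∫_0^π sin(nx)cos(n'x) dx = ½∫_0^π [sin((n+n')x) + sin((n−n')x)] dx, which is 0 when n+n' is even and 2n/(n²−n'²) when n+n' is odd (it need not vanish on (0, π)).
  u² squared terms: (-2)²·∫cos(4x)² dx = 4·π/2 = 2*π.
  So ∫_0^π u² dx = 2*π.
  (u')² squared terms: (8)²·∫sin(4x)² dx = 64·π/2 = 32*π.
  So ∫_0^π (u')² dx = 32*π.
||u||_{H^1}^2 = (2*π) + (32*π) = 34*π.


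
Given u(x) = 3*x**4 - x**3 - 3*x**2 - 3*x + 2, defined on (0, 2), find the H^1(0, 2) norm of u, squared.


||u||_{H^1}^2 = 41198/35

The H^1 norm (squared) on an interval (0, L) is
  ||u||_{H^1}^2 = ∫_0^L u(x)^2 dx + ∫_0^L u'(x)^2 dx.
Compute u'(x) = 12*x**3 - 3*x**2 - 6*x - 3.
Then u(x)^2 = 9*x**8 - 6*x**7 - 17*x**6 - 12*x**5 + 27*x**4 + 14*x**3 - 3*x**2 - 12*x + 4 and u'(x)^2 = 144*x**6 - 72*x**5 - 135*x**4 - 36*x**3 + 54*x**2 + 36*x + 9.
Integrate each monomial from 0 to 2 using ∫_0^2 c·x^n dx = c·2^(n+1)/(n+1):
  ∫_0^2 u(x)^2 dx = ∫_0^2 (9*x^8 - 6*x^7 - 17*x^6 - 12*x^5 + 27*x^4 + 14*x^3 - 3*x^2 - 12*x + 4) dx. Term by term:
    ∫_0^2 9*x^8 dx = 512;  ∫_0^2 -6*x^7 dx = -192;  ∫_0^2 -17*x^6 dx = -2176/7;
    ∫_0^2 -12*x^5 dx = -128;  ∫_0^2 27*x^4 dx = 864/5;  ∫_0^2 14*x^3 dx = 56;
    ∫_0^2 -3*x^2 dx = -8;  ∫_0^2 -12*x dx = -24;  ∫_0^2 4 dx = 8.
  Sum: 512 − 192 − 2176/7 − 128 + 864/5 + 56 − 8 − 24 + 8 = 3008/35.
  ∫_0^2 u'(x)^2 dx = ∫_0^2 (144*x^6 - 72*x^5 - 135*x^4 - 36*x^3 + 54*x^2 + 36*x + 9) dx. Term by term:
    ∫_0^2 144*x^6 dx = 18432/7;  ∫_0^2 -72*x^5 dx = -768;  ∫_0^2 -135*x^4 dx = -864;
    ∫_0^2 -36*x^3 dx = -144;  ∫_0^2 54*x^2 dx = 144;  ∫_0^2 36*x dx = 72;
    ∫_0^2 9 dx = 18.
  Sum: 18432/7 − 768 − 864 − 144 + 144 + 72 + 18 = 7638/7.
Adding: ||u||_{H^1}^2 = 3008/35 + 7638/7 = 41198/35.


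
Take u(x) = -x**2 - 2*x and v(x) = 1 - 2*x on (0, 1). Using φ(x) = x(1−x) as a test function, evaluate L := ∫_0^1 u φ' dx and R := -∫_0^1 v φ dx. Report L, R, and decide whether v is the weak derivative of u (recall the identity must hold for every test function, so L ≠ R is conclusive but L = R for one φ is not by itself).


LHS = 1/2, RHS = 0. No, v is not the weak derivative of u.

u(x) = -x**2 - 2*x, classical derivative u'(x) = -2*x - 2.
φ(x) = x(1−x), so φ'(x) = 1 - 2*x.
Note φ(0) = φ(1) = 0, so the boundary term u·φ vanishes.
LHS = ∫_0^1 u(x) φ'(x) dx = ∫_0^1 (2*x^3 + 3*x^2 - 2*x) dx. Term by term:
  ∫_0^1 2*x^3 dx = 1/2;  ∫_0^1 3*x^2 dx = 1;  ∫_0^1 -2*x dx = -1.
Sum: 1/2 + 1 − 1 = 1/2.
So LHS = 1/2.
∫_0^1 v(x) φ(x) dx = ∫_0^1 (2*x^3 - 3*x^2 + x) dx. Term by term:
  ∫_0^1 2*x^3 dx = 1/2;  ∫_0^1 -3*x^2 dx = -1;  ∫_0^1 x dx = 1/2.
Sum: 1/2 − 1 + 1/2 = 0.
So RHS = -∫_0^1 v(x) φ(x) dx = 0.
LHS − RHS = 1/2 ≠ 0, so the identity fails.
(For a valid weak derivative the identity must hold for EVERY test function, in particular this one. The failure shows v is NOT the weak derivative of u.)
Correct weak derivative would be u'(x) = -2*x - 2.


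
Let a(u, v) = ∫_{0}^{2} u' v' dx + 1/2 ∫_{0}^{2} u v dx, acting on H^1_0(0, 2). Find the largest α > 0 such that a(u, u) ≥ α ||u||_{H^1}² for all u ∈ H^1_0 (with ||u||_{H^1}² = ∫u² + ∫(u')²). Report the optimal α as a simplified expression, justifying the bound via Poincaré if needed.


α = (2 + π^2)/(4 + π^2)

Coercivity of a(·,·) on H^1_0(0, 2) means a(u, u) ≥ α ||u||_{H^1}² for every u ∈ H^1_0.
The interval has length L = 2, and Poincaré/coercivity depend only on L. Here a(u, u) = ∫(u')² + (1/2)·∫u².
Here 0 < c = 1/2 < 1. The condition a(u,u) ≥ α||u||_{H^1}² reads (1−α)∫(u')² ≥ (α−c)∫u². Any admissible α is ≤ 1 (rapidly oscillating u have ∫u²/∫(u')² → 0), and α = 1 would force 0 ≥ (1−c)∫u², impossible since c < 1; so 1−α > 0. By the sharp Poincaré inequality on H^1_0 of an interval of length L, ∫(u')² ≥ (π/L)²∫u² with equality for the first sine mode sin(π(x−x₀)/L) (x₀ the left endpoint), so the inequality holds for all u iff (1−α)(π/L)² ≥ α − c, i.e. α ≤ ((π/L)² + c)/((π/L)² + 1) = (1 + c(L/π)²)/(1 + (L/π)²). With (π/L)² = π^2/4 and c = 1/2, the largest admissible constant is α = ((π/L)² + c)/((π/L)² + 1).
Simplifying, α = (2 + π^2)/(4 + π^2).


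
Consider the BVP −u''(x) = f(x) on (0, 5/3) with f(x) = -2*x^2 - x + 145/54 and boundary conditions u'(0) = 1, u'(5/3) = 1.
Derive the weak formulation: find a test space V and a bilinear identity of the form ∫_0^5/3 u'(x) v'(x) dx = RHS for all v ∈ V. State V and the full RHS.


V = H^1(0, 5/3) (v unrestricted at boundary; u is determined up to an additive constant); weak form: ∫_0^5/3 u'v' dx = ∫_0^5/3 (-2*x^2 - x + 145/54) v dx + v(5/3) − v(0) for all v ∈ V.

Multiply both sides by a test function v and integrate from 0 to 5/3:
  ∫_0^5/3 −u''(x) v(x) dx = ∫_0^5/3 f(x) v(x) dx.
Integrate the LHS by parts once:
  ∫_0^5/3 −u'' v dx = −[u'(x) v(x)]_0^5/3 + ∫_0^5/3 u'(x) v'(x) dx.
Thus ∫_0^5/3 u'(x) v'(x) dx = ∫_0^5/3 f(x) v(x) dx + [u'(x) v(x)]_0^5/3.
Choose V so that boundary terms are either known or forced to vanish.
u has inhomogeneous Neumann u'(0) = 1, u'(5/3) = 1. [u' v]_0^5/3 = (1)·v(5/3) − (1)·v(0) = v(5/3) − v(0). Take V = H^1(0, 5/3); boundary term becomes part of RHS.
Weak formulation: find u (satisfying any essential BC) such that ∫_0^5/3 u'(x) v'(x) dx = ∫_0^5/3 f v dx + v(5/3) − v(0) for all v ∈ V (Neumann data are natural BCs: they enter the RHS as boundary terms).
Substituting f(x) = -2*x^2 - x + 145/54, the right-hand side is ∫_0^5/3 (-2*x^2 - x + 145/54) v dx + v(5/3) − v(0).
Compatibility check (pure Neumann): taking v ≡ 1 ∈ V gives 0 = ∫_0^5/3 f dx + (1) − (1), i.e. ∫_0^5/3 f dx must equal u'(0) − u'(5/3) = 0. Indeed ∫_0^5/3 (-2*x^2 - x + 145/54) dx = 0, so the data are compatible. The solution is then unique only up to an additive constant (fix it e.g. by requiring ∫_0^5/3 u dx = 0).


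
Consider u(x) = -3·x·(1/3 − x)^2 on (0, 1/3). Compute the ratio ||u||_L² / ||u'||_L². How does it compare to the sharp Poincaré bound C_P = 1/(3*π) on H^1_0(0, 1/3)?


||u||_L² / ||u'||_L² = sqrt(14)/42 < C_P = 1/(3*π).

u(x) = -3·x·(1/3 − x)^2, so u'(x) = (1 - 9*x)*(x - 1/3).
u(x) = -3·x·(1/3 − x)^2 vanishes at x = 0 and x = 1/3, so u ∈ H^1_0(0, 1/3). Differentiate via the product rule and integrate the resulting polynomials term by term.
  ∫_0^1/3 u² dx = ∫_0^1/3 (9*x^6 - 12*x^5 + 6*x^4 - 4*x^3/3 + x^2/9) dx. Term by term:
    ∫_0^1/3 9*x^6 dx = 1/1701;  ∫_0^1/3 -12*x^5 dx = -2/729;  ∫_0^1/3 6*x^4 dx = 2/405;
    ∫_0^1/3 -4*x^3/3 dx = -1/243;  ∫_0^1/3 x^2/9 dx = 1/729.
  Sum: 1/1701 − 2/729 + 2/405 − 1/243 + 1/729 = 1/25515.
  ∫_0^1/3 (u')² dx = ∫_0^1/3 (81*x^4 - 72*x^3 + 22*x^2 - 8*x/3 + 1/9) dx. Term by term:
    ∫_0^1/3 81*x^4 dx = 1/15;  ∫_0^1/3 -72*x^3 dx = -2/9;  ∫_0^1/3 22*x^2 dx = 22/81;
    ∫_0^1/3 -8*x/3 dx = -4/27;  ∫_0^1/3 1/9 dx = 1/27.
  Sum: 1/15 − 2/9 + 22/81 − 4/27 + 1/27 = 2/405.
∫_0^1/3 u² dx = 1/25515, so ||u||_L² = sqrt(35)/945.
∫_0^1/3 (u')² dx = 2/405, so ||u'||_L² = sqrt(10)/45.
Ratio ||u||_L² / ||u'||_L² = sqrt(14)/42.
Sharp Poincaré constant on H^1_0(0, 1/3) is C_P = L/π = 1/(3*π), achieved by sin(3*π·x).
A polynomial bump cannot attain the sharp Poincaré constant (only the first sine eigenfunction does), so the ratio is strictly less than C_P, consistent with ||u||_L² ≤ C_P ||u'||_L².


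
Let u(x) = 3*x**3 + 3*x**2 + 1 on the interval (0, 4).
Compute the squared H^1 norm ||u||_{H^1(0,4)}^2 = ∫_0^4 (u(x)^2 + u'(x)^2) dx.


||u||_{H^1}^2 = 419868/7

The H^1 norm (squared) on an interval (0, L) is
  ||u||_{H^1}^2 = ∫_0^L u(x)^2 dx + ∫_0^L u'(x)^2 dx.
Compute u'(x) = 9*x**2 + 6*x.
Then u(x)^2 = 9*x**6 + 18*x**5 + 9*x**4 + 6*x**3 + 6*x**2 + 1 and u'(x)^2 = 81*x**4 + 108*x**3 + 36*x**2.
Integrate each monomial from 0 to 4 using ∫_0^4 c·x^n dx = c·4^(n+1)/(n+1):
  ∫_0^4 u(x)^2 dx = ∫_0^4 (9*x^6 + 18*x^5 + 9*x^4 + 6*x^3 + 6*x^2 + 1) dx. Term by term:
    ∫_0^4 9*x^6 dx = 147456/7;  ∫_0^4 18*x^5 dx = 12288;  ∫_0^4 9*x^4 dx = 9216/5;
    ∫_0^4 6*x^3 dx = 384;  ∫_0^4 6*x^2 dx = 128;  ∫_0^4 1 dx = 4.
  Sum: 147456/7 + 12288 + 9216/5 + 384 + 128 + 4 = 1249932/35.
  ∫_0^4 u'(x)^2 dx = ∫_0^4 (81*x^4 + 108*x^3 + 36*x^2) dx. Term by term:
    ∫_0^4 81*x^4 dx = 82944/5;  ∫_0^4 108*x^3 dx = 6912;  ∫_0^4 36*x^2 dx = 768.
  Sum: 82944/5 + 6912 + 768 = 121344/5.
Adding: ||u||_{H^1}^2 = 1249932/35 + 121344/5 = 419868/7.


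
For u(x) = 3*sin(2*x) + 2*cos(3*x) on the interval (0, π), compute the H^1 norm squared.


||u||_{H^1(0,π)}^2 = -96 + 85*π/2

u'(x) = -6*sin(3*x) + 6*cos(2*x).
Expand u² and (u')² and integrate term by term on (0, π), using: for integers n ≥ 1, ∫_0^π sin²(nx) dx = ∫_0^π cos²(nx) dx = π/2; for n ≠ n', ∫_0^π sin(nx)sin(n'x) dx = ∫_0^π cos(nx)cos(n'x) dx = 0; and by product-to-sum, ∫_0^π sin(nx)cos(n'x) dx = ½∫_0^π [sin((n+n')x) + sin((n−n')x)] dx, which is 0 when n+n' is even and 2n/(n²−n'²) when n+n' is odd (it need not vanish on (0, π)).
  u² squared terms: (2)²·∫cos(3x)² dx = 4·π/2 = 2*π;  (3)²·∫sin(2x)² dx = 9·π/2 = 9*π/2.
  u² cross terms: 2·(2)·(3)·∫cos(3x)·sin(2x) dx = 12·(-4/5) = -48/5.
  So ∫_0^π u² dx = 2*π + 9*π/2 − 48/5 = -48/5 + 13*π/2.
  (u')² squared terms: (-6)²·∫sin(3x)² dx = 36·π/2 = 18*π;  (6)²·∫cos(2x)² dx = 36·π/2 = 18*π.
  (u')² cross terms: 2·(-6)·(6)·∫sin(3x)·cos(2x) dx = -72·(6/5) = -432/5.
  So ∫_0^π (u')² dx = 18*π + 18*π − 432/5 = -432/5 + 36*π.
||u||_{H^1}^2 = (-48/5 + 13*π/2) + (-432/5 + 36*π) = -96 + 85*π/2.


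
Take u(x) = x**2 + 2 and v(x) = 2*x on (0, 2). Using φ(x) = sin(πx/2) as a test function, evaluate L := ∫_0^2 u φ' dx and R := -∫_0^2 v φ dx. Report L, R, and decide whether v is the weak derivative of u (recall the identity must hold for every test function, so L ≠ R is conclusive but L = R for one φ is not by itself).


LHS = -8/π, RHS = -8/π. Yes, v = u' weakly.

u(x) = x**2 + 2, classical derivative u'(x) = 2*x.
φ(x) = sin(πx/2), so φ'(x) = π*cos(π*x/2)/2.
Note φ(0) = φ(2) = 0, so the boundary term u·φ vanishes.
LHS = ∫_0^2 u(x) φ'(x) dx = ∫_0^2 (π*x^2*cos(π*x/2)/2 + π*cos(π*x/2)) dx. Term by term:
  ∫_0^2 π*cos(π*x/2) dx = 0;  ∫_0^2 π*x^2*cos(π*x/2)/2 dx = -8/π.
Sum: 0 − 8/π = -8/π.
So LHS = -8/π.
∫_0^2 v(x) φ(x) dx = ∫_0^2 (2*x*sin(π*x/2)) dx. Term by term:
  ∫_0^2 2*x*sin(π*x/2) dx = 8/π.
So RHS = -∫_0^2 v(x) φ(x) dx = -8/π.
LHS = RHS, so the identity holds for this test φ.
Moreover u is smooth here and v(x) = u'(x) = 2*x pointwise, so the identity holds for every test function. Hence v is the weak derivative of u.


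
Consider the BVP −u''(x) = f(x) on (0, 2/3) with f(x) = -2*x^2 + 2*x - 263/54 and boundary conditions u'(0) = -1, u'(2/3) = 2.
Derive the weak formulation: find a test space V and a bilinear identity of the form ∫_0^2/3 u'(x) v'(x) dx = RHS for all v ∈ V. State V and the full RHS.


V = H^1(0, 2/3) (v unrestricted at boundary; u is determined up to an additive constant); weak form: ∫_0^2/3 u'v' dx = ∫_0^2/3 (-2*x^2 + 2*x - 263/54) v dx + 2·v(2/3) + v(0) for all v ∈ V.

Multiply both sides by a test function v and integrate from 0 to 2/3:
  ∫_0^2/3 −u''(x) v(x) dx = ∫_0^2/3 f(x) v(x) dx.
Integrate the LHS by parts once:
  ∫_0^2/3 −u'' v dx = −[u'(x) v(x)]_0^2/3 + ∫_0^2/3 u'(x) v'(x) dx.
Thus ∫_0^2/3 u'(x) v'(x) dx = ∫_0^2/3 f(x) v(x) dx + [u'(x) v(x)]_0^2/3.
Choose V so that boundary terms are either known or forced to vanish.
u has inhomogeneous Neumann u'(0) = -1, u'(2/3) = 2. [u' v]_0^2/3 = (2)·v(2/3) − (-1)·v(0) = 2·v(2/3) + v(0). Take V = H^1(0, 2/3); boundary term becomes part of RHS.
Weak formulation: find u (satisfying any essential BC) such that ∫_0^2/3 u'(x) v'(x) dx = ∫_0^2/3 f v dx + 2·v(2/3) + v(0) for all v ∈ V (Neumann data are natural BCs: they enter the RHS as boundary terms).
Substituting f(x) = -2*x^2 + 2*x - 263/54, the right-hand side is ∫_0^2/3 (-2*x^2 + 2*x - 263/54) v dx + 2·v(2/3) + v(0).
Compatibility check (pure Neumann): taking v ≡ 1 ∈ V gives 0 = ∫_0^2/3 f dx + (2) − (-1), i.e. ∫_0^2/3 f dx must equal u'(0) − u'(2/3) = -3. Indeed ∫_0^2/3 (-2*x^2 + 2*x - 263/54) dx = -3, so the data are compatible. The solution is then unique only up to an additive constant (fix it e.g. by requiring ∫_0^2/3 u dx = 0).


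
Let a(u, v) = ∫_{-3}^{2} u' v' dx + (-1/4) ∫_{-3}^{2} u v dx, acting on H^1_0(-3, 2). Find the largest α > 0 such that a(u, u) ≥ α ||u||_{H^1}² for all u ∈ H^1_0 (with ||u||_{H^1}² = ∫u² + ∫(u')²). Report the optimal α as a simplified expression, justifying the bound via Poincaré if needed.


α = (-25/4 + π^2)/(π^2 + 25)

Coercivity of a(·,·) on H^1_0(-3, 2) means a(u, u) ≥ α ||u||_{H^1}² for every u ∈ H^1_0.
The interval has length L = 5, and Poincaré/coercivity depend only on L. Here a(u, u) = ∫(u')² + (-1/4)·∫u².
Here c = -1/4 < 0 with |c| < (π/L)² = π^2/25, so coercivity still holds. The condition a(u,u) ≥ α||u||_{H^1}² reads (1−α)∫(u')² ≥ (α−c)∫u². Any admissible α is ≤ 1 (rapidly oscillating u have ∫u²/∫(u')² → 0), and α = 1 would force 0 ≥ (1−c)∫u², impossible since c < 1; so 1−α > 0. By the sharp Poincaré inequality on H^1_0 of an interval of length L, ∫(u')² ≥ (π/L)²∫u² with equality for the first sine mode sin(π(x−x₀)/L) (x₀ the left endpoint), so the inequality holds for all u iff (1−α)(π/L)² ≥ α − c, i.e. α ≤ ((π/L)² + c)/((π/L)² + 1) = (1 + c(L/π)²)/(1 + (L/π)²). (Direct route, valid since c ≤ 0: Poincaré gives c∫u² ≥ c(L/π)²∫(u')², so a(u,u) ≥ (1 + c(L/π)²)∫(u')², while ||u||_{H^1}² ≤ (1 + (L/π)²)∫(u')²; dividing yields the same α.) With (π/L)² = π^2/25 and c = -1/4, the largest admissible constant is α = ((π/L)² + c)/((π/L)² + 1).
Simplifying, α = (-25/4 + π^2)/(π^2 + 25).


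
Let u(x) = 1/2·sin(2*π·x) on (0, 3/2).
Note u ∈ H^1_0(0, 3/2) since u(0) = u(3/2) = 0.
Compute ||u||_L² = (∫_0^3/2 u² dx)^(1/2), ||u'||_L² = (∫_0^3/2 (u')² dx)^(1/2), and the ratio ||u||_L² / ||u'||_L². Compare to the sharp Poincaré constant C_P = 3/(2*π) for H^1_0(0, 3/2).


||u||_L² / ||u'||_L² = 1/(2*π) < C_P = 3/(2*π).

u(x) = 1/2·sin(2*π·x), so u'(x) = π*cos(2*π*x).
Writing u(x) = A·sin(kπx/L) with A = 1/2 and k = 3, use ∫_0^L sin²(kπx/L) dx = L/2 and ∫_0^L cos²(kπx/L) dx = L/2.
u² = 1/4·sin²(2*π·x) and (u')² = π^2·cos²(2*π·x), and each of sin², cos² integrates to L/2 = 3/4 over (0, 3/2).
∫_0^3/2 u² dx = 3/16, so ||u||_L² = sqrt(3)/4.
∫_0^3/2 (u')² dx = 3*π^2/4, so ||u'||_L² = sqrt(3)*π/2.
Ratio ||u||_L² / ||u'||_L² = 1/(2*π).
Sharp Poincaré constant on H^1_0(0, 3/2) is C_P = L/π = 3/(2*π), achieved by sin(2*π/3·x).
This is the k = 3 harmonic; the ratio L/(kπ) is strictly less than C_P = L/π, consistent with the sharp inequality ||u||_L² ≤ C_P ||u'||_L².


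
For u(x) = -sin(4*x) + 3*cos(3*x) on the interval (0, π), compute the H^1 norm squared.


||u||_{H^1(0,π)}^2 = -480/7 + 107*π/2

u'(x) = -9*sin(3*x) - 4*cos(4*x).
Expand u² and (u')² and integrate term by term on (0, π), using: for integers n ≥ 1, ∫_0^π sin²(nx) dx = ∫_0^π cos²(nx) dx = π/2; for n ≠ n', ∫_0^π sin(nx)sin(n'x) dx = ∫_0^π cos(nx)cos(n'x) dx = 0; and by product-to-sum, ∫_0^π sin(nx)cos(n'x) dx = ½∫_0^π [sin((n+n')x) + sin((n−n')x)] dx, which is 0 when n+n' is even and 2n/(n²−n'²) when n+n' is odd (it need not vanish on (0, π)).
  u² squared terms: (-1)²·∫sin(4x)² dx = 1·π/2 = π/2;  (3)²·∫cos(3x)² dx = 9·π/2 = 9*π/2.
  u² cross terms: 2·(-1)·(3)·∫sin(4x)·cos(3x) dx = -6·(8/7) = -48/7.
  So ∫_0^π u² dx = π/2 + 9*π/2 − 48/7 = -48/7 + 5*π.
  (u')² squared terms: (-9)²·∫sin(3x)² dx = 81·π/2 = 81*π/2;  (-4)²·∫cos(4x)² dx = 16·π/2 = 8*π.
  (u')² cross terms: 2·(-9)·(-4)·∫sin(3x)·cos(4x) dx = 72·(-6/7) = -432/7.
  So ∫_0^π (u')² dx = 81*π/2 + 8*π − 432/7 = -432/7 + 97*π/2.
||u||_{H^1}^2 = (-48/7 + 5*π) + (-432/7 + 97*π/2) = -480/7 + 107*π/2.


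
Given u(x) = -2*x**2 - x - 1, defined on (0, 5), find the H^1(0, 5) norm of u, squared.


||u||_{H^1}^2 = 4135

The H^1 norm (squared) on an interval (0, L) is
  ||u||_{H^1}^2 = ∫_0^L u(x)^2 dx + ∫_0^L u'(x)^2 dx.
Compute u'(x) = -4*x - 1.
Then u(x)^2 = 4*x**4 + 4*x**3 + 5*x**2 + 2*x + 1 and u'(x)^2 = 16*x**2 + 8*x + 1.
Integrate each monomial from 0 to 5 using ∫_0^5 c·x^n dx = c·5^(n+1)/(n+1):
  ∫_0^5 u(x)^2 dx = ∫_0^5 (4*x^4 + 4*x^3 + 5*x^2 + 2*x + 1) dx. Term by term:
    ∫_0^5 4*x^4 dx = 2500;  ∫_0^5 4*x^3 dx = 625;  ∫_0^5 5*x^2 dx = 625/3;
    ∫_0^5 2*x dx = 25;  ∫_0^5 1 dx = 5.
  Sum: 2500 + 625 + 625/3 + 25 + 5 = 10090/3.
  ∫_0^5 u'(x)^2 dx = ∫_0^5 (16*x^2 + 8*x + 1) dx. Term by term:
    ∫_0^5 16*x^2 dx = 2000/3;  ∫_0^5 8*x dx = 100;  ∫_0^5 1 dx = 5.
  Sum: 2000/3 + 100 + 5 = 2315/3.
Adding: ||u||_{H^1}^2 = 10090/3 + 2315/3 = 4135.


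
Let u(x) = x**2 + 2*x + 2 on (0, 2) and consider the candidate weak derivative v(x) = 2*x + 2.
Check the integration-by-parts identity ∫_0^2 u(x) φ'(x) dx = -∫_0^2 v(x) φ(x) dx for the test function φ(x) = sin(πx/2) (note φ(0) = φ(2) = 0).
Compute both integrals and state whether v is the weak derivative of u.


LHS = -16/π, RHS = -16/π. Yes, v = u' weakly.

u(x) = x**2 + 2*x + 2, classical derivative u'(x) = 2*x + 2.
φ(x) = sin(πx/2), so φ'(x) = π*cos(π*x/2)/2.
Note φ(0) = φ(2) = 0, so the boundary term u·φ vanishes.
LHS = ∫_0^2 u(x) φ'(x) dx = ∫_0^2 (π*x^2*cos(π*x/2)/2 + π*x*cos(π*x/2) + π*cos(π*x/2)) dx. Term by term:
  ∫_0^2 π*cos(π*x/2) dx = 0;  ∫_0^2 π*x*cos(π*x/2) dx = -8/π;  ∫_0^2 π*x^2*cos(π*x/2)/2 dx = -8/π.
Sum: 0 − 8/π − 8/π = -16/π.
So LHS = -16/π.
∫_0^2 v(x) φ(x) dx = ∫_0^2 (2*x*sin(π*x/2) + 2*sin(π*x/2)) dx. Term by term:
  ∫_0^2 2*sin(π*x/2) dx = 8/π;  ∫_0^2 2*x*sin(π*x/2) dx = 8/π.
Sum: 8/π + 8/π = 16/π.
So RHS = -∫_0^2 v(x) φ(x) dx = -16/π.
LHS = RHS, so the identity holds for this test φ.
Moreover u is smooth here and v(x) = u'(x) = 2*x + 2 pointwise, so the identity holds for every test function. Hence v is the weak derivative of u.


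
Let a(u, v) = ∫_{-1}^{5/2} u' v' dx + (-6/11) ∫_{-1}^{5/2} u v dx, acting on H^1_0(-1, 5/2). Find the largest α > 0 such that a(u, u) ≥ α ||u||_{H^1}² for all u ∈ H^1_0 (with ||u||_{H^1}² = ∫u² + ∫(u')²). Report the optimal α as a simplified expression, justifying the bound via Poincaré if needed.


α = 2*(-147 + 22*π^2)/(11*(4*π^2 + 49))

Coercivity of a(·,·) on H^1_0(-1, 5/2) means a(u, u) ≥ α ||u||_{H^1}² for every u ∈ H^1_0.
The interval has length L = 7/2, and Poincaré/coercivity depend only on L. Here a(u, u) = ∫(u')² + (-6/11)·∫u².
Here c = -6/11 < 0 with |c| < (π/L)² = 4*π^2/49, so coercivity still holds. The condition a(u,u) ≥ α||u||_{H^1}² reads (1−α)∫(u')² ≥ (α−c)∫u². Any admissible α is ≤ 1 (rapidly oscillating u have ∫u²/∫(u')² → 0), and α = 1 would force 0 ≥ (1−c)∫u², impossible since c < 1; so 1−α > 0. By the sharp Poincaré inequality on H^1_0 of an interval of length L, ∫(u')² ≥ (π/L)²∫u² with equality for the first sine mode sin(π(x−x₀)/L) (x₀ the left endpoint), so the inequality holds for all u iff (1−α)(π/L)² ≥ α − c, i.e. α ≤ ((π/L)² + c)/((π/L)² + 1) = (1 + c(L/π)²)/(1 + (L/π)²). (Direct route, valid since c ≤ 0: Poincaré gives c∫u² ≥ c(L/π)²∫(u')², so a(u,u) ≥ (1 + c(L/π)²)∫(u')², while ||u||_{H^1}² ≤ (1 + (L/π)²)∫(u')²; dividing yields the same α.) With (π/L)² = 4*π^2/49 and c = -6/11, the largest admissible constant is α = ((π/L)² + c)/((π/L)² + 1).
Simplifying, α = 2*(-147 + 22*π^2)/(11*(4*π^2 + 49)).


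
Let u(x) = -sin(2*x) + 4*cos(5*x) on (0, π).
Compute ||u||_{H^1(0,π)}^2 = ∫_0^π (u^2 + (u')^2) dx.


||u||_{H^1(0,π)}^2 = 832/21 + 421*π/2

u'(x) = -20*sin(5*x) - 2*cos(2*x).
Expand u² and (u')² and integrate term by term on (0, π), using: for integers n ≥ 1, ∫_0^π sin²(nx) dx = ∫_0^π cos²(nx) dx = π/2; for n ≠ n', ∫_0^π sin(nx)sin(n'x) dx = ∫_0^π cos(nx)cos(n'x) dx = 0; and by product-to-sum, ∫_0^π sin(nx)cos(n'x) dx = ½∫_0^π [sin((n+n')x) + sin((n−n')x)] dx, which is 0 when n+n' is even and 2n/(n²−n'²) when n+n' is odd (it need not vanish on (0, π)).
  u² squared terms: (-1)²·∫sin(2x)² dx = 1·π/2 = π/2;  (4)²·∫cos(5x)² dx = 16·π/2 = 8*π.
  u² cross terms: 2·(-1)·(4)·∫sin(2x)·cos(5x) dx = -8·(-4/21) = 32/21.
  So ∫_0^π u² dx = π/2 + 8*π + 32/21 = 32/21 + 17*π/2.
  (u')² squared terms: (-20)²·∫sin(5x)² dx = 400·π/2 = 200*π;  (-2)²·∫cos(2x)² dx = 4·π/2 = 2*π.
  (u')² cross terms: 2·(-20)·(-2)·∫sin(5x)·cos(2x) dx = 80·(10/21) = 800/21.
  So ∫_0^π (u')² dx = 200*π + 2*π + 800/21 = 800/21 + 202*π.
||u||_{H^1}^2 = (32/21 + 17*π/2) + (800/21 + 202*π) = 832/21 + 421*π/2.


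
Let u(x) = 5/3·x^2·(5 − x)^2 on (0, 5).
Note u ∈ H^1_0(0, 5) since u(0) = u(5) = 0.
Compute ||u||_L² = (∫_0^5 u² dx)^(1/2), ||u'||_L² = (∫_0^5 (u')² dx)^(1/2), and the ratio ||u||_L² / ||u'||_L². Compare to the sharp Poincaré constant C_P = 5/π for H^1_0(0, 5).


||u||_L² / ||u'||_L² = 5*sqrt(3)/6 < C_P = 5/π.

u(x) = 5/3·x^2·(5 − x)^2, so u'(x) = 10*x*(x - 5)*(2*x - 5)/3.
u(x) = 5/3·x^2·(5 − x)^2 vanishes at x = 0 and x = 5, so u ∈ H^1_0(0, 5). Differentiate via the product rule and integrate the resulting polynomials term by term.
  ∫_0^5 u² dx = ∫_0^5 (25*x^8/9 - 500*x^7/9 + 1250*x^6/3 - 12500*x^5/9 + 15625*x^4/9) dx. Term by term:
    ∫_0^5 25*x^8/9 dx = 48828125/81;  ∫_0^5 -500*x^7/9 dx = -48828125/18;  ∫_0^5 1250*x^6/3 dx = 97656250/21;
    ∫_0^5 -12500*x^5/9 dx = -97656250/27;  ∫_0^5 15625*x^4/9 dx = 9765625/9.
  Sum: 48828125/81 − 48828125/18 + 97656250/21 − 97656250/27 + 9765625/9 = 9765625/1134.
  ∫_0^5 (u')² dx = ∫_0^5 (400*x^6/9 - 2000*x^5/3 + 32500*x^4/9 - 25000*x^3/3 + 62500*x^2/9) dx. Term by term:
    ∫_0^5 400*x^6/9 dx = 31250000/63;  ∫_0^5 -2000*x^5/3 dx = -15625000/9;  ∫_0^5 32500*x^4/9 dx = 20312500/9;
    ∫_0^5 -25000*x^3/3 dx = -3906250/3;  ∫_0^5 62500*x^2/9 dx = 7812500/27.
  Sum: 31250000/63 − 15625000/9 + 20312500/9 − 3906250/3 + 7812500/27 = 781250/189.
∫_0^5 u² dx = 9765625/1134, so ||u||_L² = 3125*sqrt(14)/126.
∫_0^5 (u')² dx = 781250/189, so ||u'||_L² = 625*sqrt(42)/63.
Ratio ||u||_L² / ||u'||_L² = 5*sqrt(3)/6.
Sharp Poincaré constant on H^1_0(0, 5) is C_P = L/π = 5/π, achieved by sin(π/5·x).
A polynomial bump cannot attain the sharp Poincaré constant (only the first sine eigenfunction does), so the ratio is strictly less than C_P, consistent with ||u||_L² ≤ C_P ||u'||_L².
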